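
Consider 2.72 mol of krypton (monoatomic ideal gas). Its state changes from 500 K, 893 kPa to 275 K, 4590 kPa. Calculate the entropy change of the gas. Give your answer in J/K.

ΔS = -70.8 J/K

ΔS = nC_p ln(T₂/T₁) − nR ln(P₂/P₁), with C_p = 5R/2 = 20.79 J mol⁻¹ K⁻¹ for a monoatomic ideal gas.
ΔS = 2.72 × [20.79 × ln(275/500) − 8.314 × ln(4590/893)] = -70.8 J/K.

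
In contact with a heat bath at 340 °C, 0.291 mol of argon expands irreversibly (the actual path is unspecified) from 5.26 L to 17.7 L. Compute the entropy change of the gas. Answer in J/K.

Entropy is a state function, so ΔS_gas depends only on the end states.
For an isothermal ideal gas ΔS_gas = nR ln(V₂/V₁) = 0.291 × 8.314 × ln(17.7/5.26) = 2.94 J/K.

ΔS_gas = 2.94 J/K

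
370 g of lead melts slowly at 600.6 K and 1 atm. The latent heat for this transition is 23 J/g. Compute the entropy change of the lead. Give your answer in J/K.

ΔS = 14.2 J/K

Heat absorbed by the substance: Q = mL = 370 × 23 = 8510 J.
At constant T, ΔS = Q_rev/T = 8510 / 600.6 = 14.2 J/K.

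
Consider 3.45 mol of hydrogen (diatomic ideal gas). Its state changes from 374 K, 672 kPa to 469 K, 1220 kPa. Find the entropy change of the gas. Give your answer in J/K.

ΔS = nC_p ln(T₂/T₁) − nR ln(P₂/P₁), with C_p = 7R/2 = 29.1 J mol⁻¹ K⁻¹ for a diatomic ideal gas.
ΔS = 3.45 × [29.1 × ln(469/374) − 8.314 × ln(1220/672)] = 5.62 J/K.

ΔS = 5.62 J/K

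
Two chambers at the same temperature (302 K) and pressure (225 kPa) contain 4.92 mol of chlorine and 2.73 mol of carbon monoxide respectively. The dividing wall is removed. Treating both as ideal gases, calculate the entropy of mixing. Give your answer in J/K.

ΔS_mix = 41.4 J/K

Mole fractions: x_A = 4.92/7.65 = 0.643, x_B = 0.357.
ΔS_mix = −R(n_A ln x_A + n_B ln x_B) = −8.314 × (4.92 ln 0.643 + 2.73 ln 0.357) = 41.4 J/K.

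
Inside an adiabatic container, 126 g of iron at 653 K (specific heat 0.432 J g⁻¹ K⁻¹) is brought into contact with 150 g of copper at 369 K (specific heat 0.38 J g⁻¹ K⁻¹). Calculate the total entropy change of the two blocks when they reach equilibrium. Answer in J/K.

ΔS_total = 4.49 J/K

Energy balance: T_f = (m₁c₁T₁ + m₂c₂T₂)/(m₁c₁ + m₂c₂) = 507.73 K.
ΔS₁ = m₁c₁ ln(T_f/T₁) = 54.432 × ln(507.73/653) = -13.7 J/K.
ΔS₂ = m₂c₂ ln(T_f/T₂) = 57 × ln(507.73/369) = 18.19 J/K.
ΔS_total = -13.7 + 18.19 = 4.49 J/K.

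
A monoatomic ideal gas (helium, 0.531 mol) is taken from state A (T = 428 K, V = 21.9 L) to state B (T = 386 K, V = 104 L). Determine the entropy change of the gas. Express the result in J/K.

Entropy is a state function: ΔS = nC_V ln(T₂/T₁) + nR ln(V₂/V₁), with C_V = 3R/2 = 12.47 J mol⁻¹ K⁻¹ for a monoatomic ideal gas.
ΔS = 0.531 × [12.47 × ln(386/428) + 8.314 × ln(104/21.9)] = 6.19 J/K.

ΔS = 6.19 J/K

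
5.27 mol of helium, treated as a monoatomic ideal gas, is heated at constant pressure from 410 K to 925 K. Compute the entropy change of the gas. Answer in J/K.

ΔS = 89.1 J/K

At constant pressure, ΔS = nC_p ln(T₂/T₁) with C_p = 5R/2 = 20.79 J mol⁻¹ K⁻¹.
ΔS = 5.27 × 20.79 × ln(925/410) = 89.1 J/K.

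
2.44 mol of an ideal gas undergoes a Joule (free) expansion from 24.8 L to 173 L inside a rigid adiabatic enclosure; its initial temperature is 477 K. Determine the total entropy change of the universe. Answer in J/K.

For an ideal gas in free expansion Q = 0 and W = 0, so T is unchanged.
Entropy is a state function; using a reversible isothermal path, ΔS_gas = nR ln(V₂/V₁) = 2.44 × 8.314 × ln(173/24.8) = 39.4 J/K.
The insulated surroundings exchange no heat, so ΔS_surr = 0 and ΔS_universe = ΔS_gas.

ΔS_universe = 39.4 J/K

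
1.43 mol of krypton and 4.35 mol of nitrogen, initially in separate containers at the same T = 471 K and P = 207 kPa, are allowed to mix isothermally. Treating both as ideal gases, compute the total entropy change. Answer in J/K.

ΔS_mix = 26.9 J/K

Mole fractions: x_A = 1.43/5.78 = 0.247, x_B = 0.753.
ΔS_mix = −R(n_A ln x_A + n_B ln x_B) = −8.314 × (1.43 ln 0.247 + 4.35 ln 0.753) = 26.9 J/K.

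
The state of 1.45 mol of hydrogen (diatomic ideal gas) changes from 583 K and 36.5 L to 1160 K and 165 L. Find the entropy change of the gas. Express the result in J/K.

ΔS = 38.9 J/K

Entropy is a state function: ΔS = nC_V ln(T₂/T₁) + nR ln(V₂/V₁), with C_V = 5R/2 = 20.79 J mol⁻¹ K⁻¹ for a diatomic ideal gas.
ΔS = 1.45 × [20.79 × ln(1160/583) + 8.314 × ln(165/36.5)] = 38.9 J/K.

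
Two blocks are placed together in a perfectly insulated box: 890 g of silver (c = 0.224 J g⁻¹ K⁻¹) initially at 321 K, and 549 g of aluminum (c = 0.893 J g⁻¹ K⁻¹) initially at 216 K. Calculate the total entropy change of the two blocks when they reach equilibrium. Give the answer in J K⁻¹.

Energy balance: T_f = (m₁c₁T₁ + m₂c₂T₂)/(m₁c₁ + m₂c₂) = 246.35 K.
ΔS₁ = m₁c₁ ln(T_f/T₁) = 199.36 × ln(246.35/321) = -52.76 J/K.
ΔS₂ = m₂c₂ ln(T_f/T₂) = 490.257 × ln(246.35/216) = 64.46 J/K.
ΔS_total = -52.76 + 64.46 = 11.7 J/K.

ΔS_total = 11.7 J/K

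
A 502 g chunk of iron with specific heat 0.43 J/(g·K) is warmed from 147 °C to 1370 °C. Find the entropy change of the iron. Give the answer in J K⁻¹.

In kelvin: T₁ = 420.15 K, T₂ = 1643.15 K. ΔS = ∫dQ_rev/T = m c ln(T₂/T₁) = 502 × 0.43 × ln(1643.15/420.15) = 294 J/K.

ΔS = 294 J/K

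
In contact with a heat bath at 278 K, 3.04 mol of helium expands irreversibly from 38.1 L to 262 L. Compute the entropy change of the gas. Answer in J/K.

ΔS_gas = 48.7 J/K

Entropy is a state function, so ΔS_gas depends only on the end states.
For an isothermal ideal gas ΔS_gas = nR ln(V₂/V₁) = 3.04 × 8.314 × ln(262/38.1) = 48.7 J/K.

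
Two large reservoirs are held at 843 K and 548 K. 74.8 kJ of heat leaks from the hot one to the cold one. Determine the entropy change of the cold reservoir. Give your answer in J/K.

The cold reservoir gains heat Q, so ΔS_cold = +Q/T_C = 74800/548 = 136 J/K.

ΔS_cold = 136 J/K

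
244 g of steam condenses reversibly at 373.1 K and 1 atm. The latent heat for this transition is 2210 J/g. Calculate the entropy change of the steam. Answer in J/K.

ΔS = -1450 J/K

Heat released by the substance: Q = −mL = −244 × 2210 = −539240 J.
At constant T, ΔS = Q_rev/T = −539240 / 373.1 = -1450 J/K.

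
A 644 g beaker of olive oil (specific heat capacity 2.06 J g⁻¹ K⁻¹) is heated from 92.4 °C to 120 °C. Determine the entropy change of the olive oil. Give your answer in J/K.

In kelvin: T₁ = 365.55 K, T₂ = 393.15 K. ΔS = ∫dQ_rev/T = m c ln(T₂/T₁) = 644 × 2.06 × ln(393.15/365.55) = 96.6 J/K.

ΔS = 96.6 J/K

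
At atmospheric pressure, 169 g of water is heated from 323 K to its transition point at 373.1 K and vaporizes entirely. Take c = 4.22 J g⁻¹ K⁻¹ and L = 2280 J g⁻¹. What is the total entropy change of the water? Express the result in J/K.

Warming step: ΔS₁ = m c ln(T_tr/T_i) = 169 × 4.22 × ln(373.1/323) = 102.8 J/K.
Phase change: ΔS₂ = +mL/T_tr = 169 × 2280 / 373.1 = 1033 J/K.
ΔS_total = (102.8) + (1033) = 1140 J/K.

ΔS = 1140 J/K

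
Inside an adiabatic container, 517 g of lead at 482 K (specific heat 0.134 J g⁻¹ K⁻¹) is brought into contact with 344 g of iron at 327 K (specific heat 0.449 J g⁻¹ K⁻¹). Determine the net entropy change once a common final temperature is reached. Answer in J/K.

Energy balance: T_f = (m₁c₁T₁ + m₂c₂T₂)/(m₁c₁ + m₂c₂) = 374.99 K.
ΔS₁ = m₁c₁ ln(T_f/T₁) = 69.278 × ln(374.99/482) = -17.39 J/K.
ΔS₂ = m₂c₂ ln(T_f/T₂) = 154.456 × ln(374.99/327) = 21.15 J/K.
ΔS_total = -17.39 + 21.15 = 3.76 J/K.

ΔS_total = 3.76 J/K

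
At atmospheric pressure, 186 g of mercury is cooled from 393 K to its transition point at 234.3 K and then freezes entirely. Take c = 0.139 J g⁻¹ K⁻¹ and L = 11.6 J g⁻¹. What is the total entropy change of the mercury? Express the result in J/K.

Cooling step: ΔS₁ = m c ln(T_tr/T_i) = 186 × 0.139 × ln(234.3/393) = -13.37 J/K.
Phase change: ΔS₂ = −mL/T_tr = −186 × 11.6 / 234.3 = -9.209 J/K.
ΔS_total = (-13.37) + (-9.209) = -22.6 J/K.

ΔS = -22.6 J/K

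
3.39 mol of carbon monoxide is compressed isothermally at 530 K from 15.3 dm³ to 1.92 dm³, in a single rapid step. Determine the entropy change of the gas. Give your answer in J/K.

Entropy is a state function, so ΔS_gas depends only on the end states.
For an isothermal ideal gas ΔS_gas = nR ln(V₂/V₁) = 3.39 × 8.314 × ln(1.92/15.3) = -58.5 J/K.

ΔS_gas = -58.5 J/K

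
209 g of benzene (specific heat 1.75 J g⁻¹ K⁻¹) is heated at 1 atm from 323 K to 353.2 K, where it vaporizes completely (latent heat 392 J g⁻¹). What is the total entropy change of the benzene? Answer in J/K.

ΔS = 265 J/K

Warming step: ΔS₁ = m c ln(T_tr/T_i) = 209 × 1.75 × ln(353.2/323) = 32.69 J/K.
Phase change: ΔS₂ = +mL/T_tr = 209 × 392 / 353.2 = 232 J/K.
ΔS_total = (32.69) + (232) = 265 J/K.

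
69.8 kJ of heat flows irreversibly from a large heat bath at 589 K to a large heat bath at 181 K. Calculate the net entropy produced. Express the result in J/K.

ΔS_total = 267 J/K

ΔS_hot = −Q/T_H = −69800/589 = -118.5 J/K and ΔS_cold = +Q/T_C = 69800/181 = 385.6 J/K.
ΔS_total = -118.5 + 385.6 = 267 J/K, positive as the second law requires.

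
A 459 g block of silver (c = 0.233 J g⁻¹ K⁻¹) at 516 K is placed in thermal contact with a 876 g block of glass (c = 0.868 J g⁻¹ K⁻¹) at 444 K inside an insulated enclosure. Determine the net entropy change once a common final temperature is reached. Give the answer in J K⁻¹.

ΔS_total = 1.1 J/K

Energy balance: T_f = (m₁c₁T₁ + m₂c₂T₂)/(m₁c₁ + m₂c₂) = 452.88 K.
ΔS₁ = m₁c₁ ln(T_f/T₁) = 106.947 × ln(452.88/516) = -13.95 J/K.
ΔS₂ = m₂c₂ ln(T_f/T₂) = 760.368 × ln(452.88/444) = 15.05 J/K.
ΔS_total = -13.95 + 15.05 = 1.1 J/K.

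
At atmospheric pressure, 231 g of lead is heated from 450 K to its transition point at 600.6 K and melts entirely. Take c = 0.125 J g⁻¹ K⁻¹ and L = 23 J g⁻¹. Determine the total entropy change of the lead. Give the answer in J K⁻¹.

Warming step: ΔS₁ = m c ln(T_tr/T_i) = 231 × 0.125 × ln(600.6/450) = 8.336 J/K.
Phase change: ΔS₂ = +mL/T_tr = 231 × 23 / 600.6 = 8.846 J/K.
ΔS_total = (8.336) + (8.846) = 17.2 J/K.

ΔS = 17.2 J/K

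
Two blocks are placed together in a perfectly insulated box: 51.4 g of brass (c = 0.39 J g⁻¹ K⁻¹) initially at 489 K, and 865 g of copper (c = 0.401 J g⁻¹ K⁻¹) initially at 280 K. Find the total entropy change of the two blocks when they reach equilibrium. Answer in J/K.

Energy balance: T_f = (m₁c₁T₁ + m₂c₂T₂)/(m₁c₁ + m₂c₂) = 291.42 K.
ΔS₁ = m₁c₁ ln(T_f/T₁) = 20.046 × ln(291.42/489) = -10.376 J/K.
ΔS₂ = m₂c₂ ln(T_f/T₂) = 346.865 × ln(291.42/280) = 13.865 J/K.
ΔS_total = -10.376 + 13.865 = 3.49 J/K.

ΔS_total = 3.49 J/K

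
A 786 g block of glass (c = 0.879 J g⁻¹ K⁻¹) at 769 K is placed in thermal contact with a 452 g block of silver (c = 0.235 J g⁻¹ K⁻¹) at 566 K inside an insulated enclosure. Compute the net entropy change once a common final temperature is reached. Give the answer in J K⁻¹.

ΔS_total = 4.01 J/K

Energy balance: T_f = (m₁c₁T₁ + m₂c₂T₂)/(m₁c₁ + m₂c₂) = 741.95 K.
ΔS₁ = m₁c₁ ln(T_f/T₁) = 690.894 × ln(741.95/769) = -24.74 J/K.
ΔS₂ = m₂c₂ ln(T_f/T₂) = 106.22 × ln(741.95/566) = 28.75 J/K.
ΔS_total = -24.74 + 28.75 = 4.01 J/K.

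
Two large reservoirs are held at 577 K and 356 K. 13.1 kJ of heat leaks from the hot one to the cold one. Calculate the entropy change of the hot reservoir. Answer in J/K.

The hot reservoir loses heat Q, so ΔS_hot = −Q/T_H = −13100/577 = -22.7 J/K.

ΔS_hot = -22.7 J/K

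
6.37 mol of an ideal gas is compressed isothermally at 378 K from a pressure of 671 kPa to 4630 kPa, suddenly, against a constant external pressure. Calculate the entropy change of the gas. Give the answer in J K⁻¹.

Entropy is a state function, so ΔS_gas depends only on the end states.
For an isothermal ideal gas ΔS_gas = nR ln(P₁/P₂) = 6.37 × 8.314 × ln(671/4630) = -102 J/K.

ΔS_gas = -102 J/K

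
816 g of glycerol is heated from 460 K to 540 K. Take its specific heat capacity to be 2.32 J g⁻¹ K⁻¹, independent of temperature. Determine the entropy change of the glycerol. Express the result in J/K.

ΔS = 304 J/K

ΔS = ∫dQ_rev/T = m c ln(T₂/T₁) = 816 × 2.32 × ln(540/460) = 304 J/K.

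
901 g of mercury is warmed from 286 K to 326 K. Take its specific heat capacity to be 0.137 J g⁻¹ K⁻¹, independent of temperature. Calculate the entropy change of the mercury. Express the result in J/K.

ΔS = 16.2 J/K

ΔS = ∫dQ_rev/T = m c ln(T₂/T₁) = 901 × 0.137 × ln(326/286) = 16.2 J/K.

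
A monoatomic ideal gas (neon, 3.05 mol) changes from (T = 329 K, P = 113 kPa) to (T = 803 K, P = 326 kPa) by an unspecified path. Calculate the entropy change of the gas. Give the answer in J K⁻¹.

ΔS = nC_p ln(T₂/T₁) − nR ln(P₂/P₁), with C_p = 5R/2 = 20.79 J mol⁻¹ K⁻¹ for a monoatomic ideal gas.
ΔS = 3.05 × [20.79 × ln(803/329) − 8.314 × ln(326/113)] = 29.7 J/K.

ΔS = 29.7 J/K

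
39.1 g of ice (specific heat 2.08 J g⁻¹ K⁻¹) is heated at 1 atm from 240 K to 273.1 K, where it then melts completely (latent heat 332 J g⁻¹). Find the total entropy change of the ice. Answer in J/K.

Warming step: ΔS₁ = m c ln(T_tr/T_i) = 39.1 × 2.08 × ln(273.1/240) = 10.51 J/K.
Phase change: ΔS₂ = +mL/T_tr = 39.1 × 332 / 273.1 = 47.53 J/K.
ΔS_total = (10.51) + (47.53) = 58 J/K.

ΔS = 58 J/K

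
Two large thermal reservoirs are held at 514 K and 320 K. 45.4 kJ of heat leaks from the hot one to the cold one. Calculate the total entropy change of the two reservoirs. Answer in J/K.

ΔS_total = 53.5 J/K

ΔS_hot = −Q/T_H = −45400/514 = -88.3268 J/K and ΔS_cold = +Q/T_C = 45400/320 = 141.875 J/K.
ΔS_total = -88.3268 + 141.875 = 53.5 J/K, positive as the second law requires.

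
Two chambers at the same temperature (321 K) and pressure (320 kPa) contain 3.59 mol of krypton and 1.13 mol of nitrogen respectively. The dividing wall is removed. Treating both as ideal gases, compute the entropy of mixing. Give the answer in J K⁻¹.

ΔS_mix = 21.6 J/K

Mole fractions: x_A = 3.59/4.72 = 0.761, x_B = 0.239.
ΔS_mix = −R(n_A ln x_A + n_B ln x_B) = −8.314 × (3.59 ln 0.761 + 1.13 ln 0.239) = 21.6 J/K.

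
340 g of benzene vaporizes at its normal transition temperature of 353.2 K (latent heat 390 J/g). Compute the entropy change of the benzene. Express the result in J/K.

Heat absorbed by the substance: Q = mL = 340 × 390 = 132600 J.
At constant T, ΔS = Q_rev/T = 132600 / 353.2 = 375 J/K.

ΔS = 375 J/K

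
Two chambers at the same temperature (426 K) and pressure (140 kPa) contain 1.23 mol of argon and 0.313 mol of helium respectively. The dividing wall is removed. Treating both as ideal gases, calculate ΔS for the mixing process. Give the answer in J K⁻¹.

Mole fractions: x_A = 1.23/1.54 = 0.797, x_B = 0.203.
ΔS_mix = −R(n_A ln x_A + n_B ln x_B) = −8.314 × (1.23 ln 0.797 + 0.313 ln 0.203) = 6.47 J/K.

ΔS_mix = 6.47 J/K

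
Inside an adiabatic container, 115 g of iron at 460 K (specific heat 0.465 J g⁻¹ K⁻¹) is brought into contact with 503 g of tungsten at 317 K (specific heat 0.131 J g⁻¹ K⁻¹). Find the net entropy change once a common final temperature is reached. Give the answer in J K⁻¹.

Energy balance: T_f = (m₁c₁T₁ + m₂c₂T₂)/(m₁c₁ + m₂c₂) = 381.06 K.
ΔS₁ = m₁c₁ ln(T_f/T₁) = 53.475 × ln(381.06/460) = -10.07 J/K.
ΔS₂ = m₂c₂ ln(T_f/T₂) = 65.893 × ln(381.06/317) = 12.13 J/K.
ΔS_total = -10.07 + 12.13 = 2.06 J/K.

ΔS_total = 2.06 J/K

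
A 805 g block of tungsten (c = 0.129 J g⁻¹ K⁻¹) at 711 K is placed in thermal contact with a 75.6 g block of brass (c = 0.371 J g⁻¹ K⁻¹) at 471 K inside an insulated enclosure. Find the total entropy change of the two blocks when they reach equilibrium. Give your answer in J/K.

ΔS_total = 1.73 J/K

Energy balance: T_f = (m₁c₁T₁ + m₂c₂T₂)/(m₁c₁ + m₂c₂) = 659.96 K.
ΔS₁ = m₁c₁ ln(T_f/T₁) = 103.845 × ln(659.96/711) = -7.735 J/K.
ΔS₂ = m₂c₂ ln(T_f/T₂) = 28.0476 × ln(659.96/471) = 9.461 J/K.
ΔS_total = -7.735 + 9.461 = 1.73 J/K.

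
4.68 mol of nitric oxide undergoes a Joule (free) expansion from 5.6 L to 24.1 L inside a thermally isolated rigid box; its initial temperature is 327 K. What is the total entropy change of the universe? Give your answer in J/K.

ΔS_universe = 56.8 J/K

For an ideal gas in free expansion Q = 0 and W = 0, so T is unchanged.
Entropy is a state function; using a reversible isothermal path, ΔS_gas = nR ln(V₂/V₁) = 4.68 × 8.314 × ln(24.1/5.6) = 56.8 J/K.
The insulated surroundings exchange no heat, so ΔS_surr = 0 and ΔS_universe = ΔS_gas.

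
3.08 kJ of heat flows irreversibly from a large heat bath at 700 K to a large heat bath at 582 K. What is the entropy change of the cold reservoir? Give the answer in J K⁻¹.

ΔS_cold = 5.29 J/K

The cold reservoir gains heat Q, so ΔS_cold = +Q/T_C = 3080/582 = 5.29 J/K.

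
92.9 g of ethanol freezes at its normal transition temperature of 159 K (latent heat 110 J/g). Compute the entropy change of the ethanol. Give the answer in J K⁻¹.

Heat released by the substance: Q = −mL = −92.9 × 110 = −10219 J.
At constant T, ΔS = Q_rev/T = −10219 / 159 = -64.3 J/K.

ΔS = -64.3 J/K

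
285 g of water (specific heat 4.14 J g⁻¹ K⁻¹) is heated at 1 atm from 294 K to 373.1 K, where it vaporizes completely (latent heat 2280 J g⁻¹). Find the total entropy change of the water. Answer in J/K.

ΔS = 2020 J/K

Warming step: ΔS₁ = m c ln(T_tr/T_i) = 285 × 4.14 × ln(373.1/294) = 281.1 J/K.
Phase change: ΔS₂ = +mL/T_tr = 285 × 2280 / 373.1 = 1742 J/K.
ΔS_total = (281.1) + (1742) = 2020 J/K.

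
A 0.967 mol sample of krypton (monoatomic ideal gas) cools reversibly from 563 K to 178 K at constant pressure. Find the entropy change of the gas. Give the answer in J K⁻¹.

ΔS = -23.1 J/K

At constant pressure, ΔS = nC_p ln(T₂/T₁) with C_p = 5R/2 = 20.79 J mol⁻¹ K⁻¹.
ΔS = 0.967 × 20.79 × ln(178/563) = -23.1 J/K.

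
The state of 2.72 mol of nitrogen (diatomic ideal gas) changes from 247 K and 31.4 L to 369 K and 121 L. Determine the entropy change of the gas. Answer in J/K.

Entropy is a state function: ΔS = nC_V ln(T₂/T₁) + nR ln(V₂/V₁), with C_V = 5R/2 = 20.79 J mol⁻¹ K⁻¹ for a diatomic ideal gas.
ΔS = 2.72 × [20.79 × ln(369/247) + 8.314 × ln(121/31.4)] = 53.2 J/K.

ΔS = 53.2 J/K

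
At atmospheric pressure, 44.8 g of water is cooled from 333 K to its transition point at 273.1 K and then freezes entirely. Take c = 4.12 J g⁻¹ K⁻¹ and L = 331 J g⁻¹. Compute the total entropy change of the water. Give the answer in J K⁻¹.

Cooling step: ΔS₁ = m c ln(T_tr/T_i) = 44.8 × 4.12 × ln(273.1/333) = -36.6 J/K.
Phase change: ΔS₂ = −mL/T_tr = −44.8 × 331 / 273.1 = -54.3 J/K.
ΔS_total = (-36.6) + (-54.3) = -90.9 J/K.

ΔS = -90.9 J/K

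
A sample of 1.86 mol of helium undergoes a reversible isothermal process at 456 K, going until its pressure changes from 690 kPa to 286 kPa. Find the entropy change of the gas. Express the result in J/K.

ΔS_gas = 13.6 J/K

For an isothermal ideal gas ΔS_gas = nR ln(P₁/P₂) = 1.86 × 8.314 × ln(690/286) = 13.6 J/K.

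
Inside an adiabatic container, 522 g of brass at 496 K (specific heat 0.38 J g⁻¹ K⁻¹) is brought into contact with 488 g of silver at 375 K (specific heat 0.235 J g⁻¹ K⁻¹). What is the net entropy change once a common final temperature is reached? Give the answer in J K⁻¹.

ΔS_total = 2.76 J/K

Energy balance: T_f = (m₁c₁T₁ + m₂c₂T₂)/(m₁c₁ + m₂c₂) = 451.67 K.
ΔS₁ = m₁c₁ ln(T_f/T₁) = 198.36 × ln(451.67/496) = -18.57 J/K.
ΔS₂ = m₂c₂ ln(T_f/T₂) = 114.68 × ln(451.67/375) = 21.33 J/K.
ΔS_total = -18.57 + 21.33 = 2.76 J/K.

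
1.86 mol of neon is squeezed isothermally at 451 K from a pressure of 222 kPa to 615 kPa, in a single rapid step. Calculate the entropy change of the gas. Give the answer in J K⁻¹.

ΔS_gas = -15.8 J/K

Entropy is a state function, so ΔS_gas depends only on the end states.
For an isothermal ideal gas ΔS_gas = nR ln(P₁/P₂) = 1.86 × 8.314 × ln(222/615) = -15.8 J/K.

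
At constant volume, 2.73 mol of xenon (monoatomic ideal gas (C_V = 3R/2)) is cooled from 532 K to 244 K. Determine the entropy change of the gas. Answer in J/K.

At constant volume, ΔS = nC_V ln(T₂/T₁) with C_V = 3R/2 = 12.47 J mol⁻¹ K⁻¹.
ΔS = 2.73 × 12.47 × ln(244/532) = -26.5 J/K.

ΔS = -26.5 J/K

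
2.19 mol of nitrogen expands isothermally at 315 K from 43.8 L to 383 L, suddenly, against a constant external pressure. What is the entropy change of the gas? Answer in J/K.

ΔS_gas = 39.5 J/K

Entropy is a state function, so ΔS_gas depends only on the end states.
For an isothermal ideal gas ΔS_gas = nR ln(V₂/V₁) = 2.19 × 8.314 × ln(383/43.8) = 39.5 J/K.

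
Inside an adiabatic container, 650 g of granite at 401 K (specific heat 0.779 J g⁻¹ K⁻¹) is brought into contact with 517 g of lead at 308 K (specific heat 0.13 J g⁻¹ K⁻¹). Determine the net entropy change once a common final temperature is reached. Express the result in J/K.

Energy balance: T_f = (m₁c₁T₁ + m₂c₂T₂)/(m₁c₁ + m₂c₂) = 390.1 K.
ΔS₁ = m₁c₁ ln(T_f/T₁) = 506.35 × ln(390.1/401) = -13.95 J/K.
ΔS₂ = m₂c₂ ln(T_f/T₂) = 67.21 × ln(390.1/308) = 15.88 J/K.
ΔS_total = -13.95 + 15.88 = 1.93 J/K.

ΔS_total = 1.93 J/K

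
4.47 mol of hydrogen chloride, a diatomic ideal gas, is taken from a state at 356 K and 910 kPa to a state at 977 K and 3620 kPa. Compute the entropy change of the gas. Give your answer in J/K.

ΔS = nC_p ln(T₂/T₁) − nR ln(P₂/P₁), with C_p = 7R/2 = 29.1 J mol⁻¹ K⁻¹ for a diatomic ideal gas.
ΔS = 4.47 × [29.1 × ln(977/356) − 8.314 × ln(3620/910)] = 80 J/K.

ΔS = 80 J/K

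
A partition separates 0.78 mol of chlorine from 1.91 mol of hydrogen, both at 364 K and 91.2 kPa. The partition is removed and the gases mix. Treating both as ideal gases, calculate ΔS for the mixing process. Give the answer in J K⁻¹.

ΔS_mix = 13.5 J/K

Mole fractions: x_A = 0.78/2.69 = 0.29, x_B = 0.71.
ΔS_mix = −R(n_A ln x_A + n_B ln x_B) = −8.314 × (0.78 ln 0.29 + 1.91 ln 0.71) = 13.5 J/K.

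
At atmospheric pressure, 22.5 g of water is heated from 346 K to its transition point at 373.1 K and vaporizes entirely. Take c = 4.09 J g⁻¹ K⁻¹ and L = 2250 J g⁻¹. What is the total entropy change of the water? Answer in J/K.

ΔS = 143 J/K

Warming step: ΔS₁ = m c ln(T_tr/T_i) = 22.5 × 4.09 × ln(373.1/346) = 6.939 J/K.
Phase change: ΔS₂ = +mL/T_tr = 22.5 × 2250 / 373.1 = 135.7 J/K.
ΔS_total = (6.939) + (135.7) = 143 J/K.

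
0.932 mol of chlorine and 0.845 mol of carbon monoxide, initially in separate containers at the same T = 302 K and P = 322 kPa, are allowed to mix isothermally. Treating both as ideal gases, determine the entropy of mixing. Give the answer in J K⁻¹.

ΔS_mix = 10.2 J/K

Mole fractions: x_A = 0.932/1.78 = 0.524, x_B = 0.476.
ΔS_mix = −R(n_A ln x_A + n_B ln x_B) = −8.314 × (0.932 ln 0.524 + 0.845 ln 0.476) = 10.2 J/K.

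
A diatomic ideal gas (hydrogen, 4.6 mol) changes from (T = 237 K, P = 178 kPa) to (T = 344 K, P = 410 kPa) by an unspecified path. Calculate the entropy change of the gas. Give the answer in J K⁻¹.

ΔS = 18 J/K

ΔS = nC_p ln(T₂/T₁) − nR ln(P₂/P₁), with C_p = 7R/2 = 29.1 J mol⁻¹ K⁻¹ for a diatomic ideal gas.
ΔS = 4.6 × [29.1 × ln(344/237) − 8.314 × ln(410/178)] = 18 J/K.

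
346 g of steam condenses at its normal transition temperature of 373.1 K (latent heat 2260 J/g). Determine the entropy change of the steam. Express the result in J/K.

Heat released by the substance: Q = −mL = −346 × 2260 = −781960 J.
At constant T, ΔS = Q_rev/T = −781960 / 373.1 = -2100 J/K.

ΔS = -2100 J/K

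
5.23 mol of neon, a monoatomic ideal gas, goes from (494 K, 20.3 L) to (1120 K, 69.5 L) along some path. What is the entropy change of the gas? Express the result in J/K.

Entropy is a state function: ΔS = nC_V ln(T₂/T₁) + nR ln(V₂/V₁), with C_V = 3R/2 = 12.47 J mol⁻¹ K⁻¹ for a monoatomic ideal gas.
ΔS = 5.23 × [12.47 × ln(1120/494) + 8.314 × ln(69.5/20.3)] = 107 J/K.

ΔS = 107 J/K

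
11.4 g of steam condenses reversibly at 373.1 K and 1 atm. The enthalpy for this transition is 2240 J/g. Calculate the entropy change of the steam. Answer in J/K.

Heat released by the substance: Q = −mL = −11.4 × 2240 = −25536 J.
At constant T, ΔS = Q_rev/T = −25536 / 373.1 = -68.4 J/K.

ΔS = -68.4 J/K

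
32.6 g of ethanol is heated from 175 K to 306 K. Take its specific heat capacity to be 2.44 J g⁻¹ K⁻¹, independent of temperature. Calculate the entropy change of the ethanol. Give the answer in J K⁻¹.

ΔS = 44.4 J/K

ΔS = ∫dQ_rev/T = m c ln(T₂/T₁) = 32.6 × 2.44 × ln(306/175) = 44.4 J/K.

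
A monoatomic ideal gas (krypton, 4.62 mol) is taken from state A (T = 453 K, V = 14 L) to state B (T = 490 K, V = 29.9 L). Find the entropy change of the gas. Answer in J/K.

Entropy is a state function: ΔS = nC_V ln(T₂/T₁) + nR ln(V₂/V₁), with C_V = 3R/2 = 12.47 J mol⁻¹ K⁻¹ for a monoatomic ideal gas.
ΔS = 4.62 × [12.47 × ln(490/453) + 8.314 × ln(29.9/14)] = 33.7 J/K.

ΔS = 33.7 J/K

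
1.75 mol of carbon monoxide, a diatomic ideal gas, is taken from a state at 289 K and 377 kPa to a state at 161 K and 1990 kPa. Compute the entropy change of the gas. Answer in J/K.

ΔS = nC_p ln(T₂/T₁) − nR ln(P₂/P₁), with C_p = 7R/2 = 29.1 J mol⁻¹ K⁻¹ for a diatomic ideal gas.
ΔS = 1.75 × [29.1 × ln(161/289) − 8.314 × ln(1990/377)] = -54 J/K.

ΔS = -54 J/K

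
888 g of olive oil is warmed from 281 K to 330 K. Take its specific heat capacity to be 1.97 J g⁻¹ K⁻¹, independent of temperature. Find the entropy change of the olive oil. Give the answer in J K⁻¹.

ΔS = ∫dQ_rev/T = m c ln(T₂/T₁) = 888 × 1.97 × ln(330/281) = 281 J/K.

ΔS = 281 J/K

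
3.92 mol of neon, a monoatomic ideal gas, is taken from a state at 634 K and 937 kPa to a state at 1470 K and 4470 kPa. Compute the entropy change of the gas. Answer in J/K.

ΔS = 17.6 J/K

ΔS = nC_p ln(T₂/T₁) − nR ln(P₂/P₁), with C_p = 5R/2 = 20.79 J mol⁻¹ K⁻¹ for a monoatomic ideal gas.
ΔS = 3.92 × [20.79 × ln(1470/634) − 8.314 × ln(4470/937)] = 17.6 J/K.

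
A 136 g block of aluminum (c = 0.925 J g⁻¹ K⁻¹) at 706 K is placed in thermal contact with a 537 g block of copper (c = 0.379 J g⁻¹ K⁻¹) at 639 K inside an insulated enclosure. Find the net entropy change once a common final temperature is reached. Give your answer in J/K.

Energy balance: T_f = (m₁c₁T₁ + m₂c₂T₂)/(m₁c₁ + m₂c₂) = 664.59 K.
ΔS₁ = m₁c₁ ln(T_f/T₁) = 125.8 × ln(664.59/706) = -7.6033 J/K.
ΔS₂ = m₂c₂ ln(T_f/T₂) = 203.523 × ln(664.59/639) = 7.9926 J/K.
ΔS_total = -7.6033 + 7.9926 = 0.389 J/K.

ΔS_total = 0.389 J/K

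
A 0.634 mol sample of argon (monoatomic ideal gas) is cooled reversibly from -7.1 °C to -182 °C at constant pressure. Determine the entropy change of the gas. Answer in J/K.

In kelvin: T₁ = 266.05 K, T₂ = 91.15 K. At constant pressure, ΔS = nC_p ln(T₂/T₁) with C_p = 5R/2 = 20.79 J mol⁻¹ K⁻¹.
ΔS = 0.634 × 20.79 × ln(91.15/266.05) = -14.1 J/K.

ΔS = -14.1 J/K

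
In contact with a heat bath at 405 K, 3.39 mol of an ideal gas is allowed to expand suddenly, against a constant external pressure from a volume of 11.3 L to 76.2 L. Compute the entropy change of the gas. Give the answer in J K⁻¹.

Entropy is a state function, so ΔS_gas depends only on the end states.
For an isothermal ideal gas ΔS_gas = nR ln(V₂/V₁) = 3.39 × 8.314 × ln(76.2/11.3) = 53.8 J/K.

ΔS_gas = 53.8 J/K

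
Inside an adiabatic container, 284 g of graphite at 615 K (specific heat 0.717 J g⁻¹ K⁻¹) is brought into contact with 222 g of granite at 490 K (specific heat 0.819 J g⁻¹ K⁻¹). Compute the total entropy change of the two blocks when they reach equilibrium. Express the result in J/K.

ΔS_total = 2.46 J/K

Energy balance: T_f = (m₁c₁T₁ + m₂c₂T₂)/(m₁c₁ + m₂c₂) = 556.04 K.
ΔS₁ = m₁c₁ ln(T_f/T₁) = 203.628 × ln(556.04/615) = -20.523 J/K.
ΔS₂ = m₂c₂ ln(T_f/T₂) = 181.818 × ln(556.04/490) = 22.987 J/K.
ΔS_total = -20.523 + 22.987 = 2.46 J/K.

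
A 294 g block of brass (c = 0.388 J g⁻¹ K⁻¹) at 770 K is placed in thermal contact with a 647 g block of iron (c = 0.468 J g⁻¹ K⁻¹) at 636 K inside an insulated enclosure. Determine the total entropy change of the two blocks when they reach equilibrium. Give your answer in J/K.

ΔS_total = 1.56 J/K

Energy balance: T_f = (m₁c₁T₁ + m₂c₂T₂)/(m₁c₁ + m₂c₂) = 672.67 K.
ΔS₁ = m₁c₁ ln(T_f/T₁) = 114.072 × ln(672.67/770) = -15.416 J/K.
ΔS₂ = m₂c₂ ln(T_f/T₂) = 302.796 × ln(672.67/636) = 16.973 J/K.
ΔS_total = -15.416 + 16.973 = 1.56 J/K.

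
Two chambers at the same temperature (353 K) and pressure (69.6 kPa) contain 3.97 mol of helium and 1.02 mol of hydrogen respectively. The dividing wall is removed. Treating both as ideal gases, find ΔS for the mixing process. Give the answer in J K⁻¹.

Mole fractions: x_A = 3.97/4.99 = 0.796, x_B = 0.204.
ΔS_mix = −R(n_A ln x_A + n_B ln x_B) = −8.314 × (3.97 ln 0.796 + 1.02 ln 0.204) = 21 J/K.

ΔS_mix = 21 J/K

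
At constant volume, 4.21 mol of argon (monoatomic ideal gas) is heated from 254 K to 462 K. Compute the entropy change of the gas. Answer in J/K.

ΔS = 31.4 J/K

At constant volume, ΔS = nC_V ln(T₂/T₁) with C_V = 3R/2 = 12.47 J mol⁻¹ K⁻¹.
ΔS = 4.21 × 12.47 × ln(462/254) = 31.4 J/K.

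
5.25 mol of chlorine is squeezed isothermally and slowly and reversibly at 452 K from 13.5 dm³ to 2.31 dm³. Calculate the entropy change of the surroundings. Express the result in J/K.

For an isothermal ideal gas ΔS_gas = nR ln(V₂/V₁) = 5.25 × 8.314 × ln(2.31/13.5) = -77.1 J/K.
The process is reversible, so ΔS_surr = −ΔS_gas = 77.1 J/K and ΔS_universe = 0.

ΔS_surr = 77.1 J/K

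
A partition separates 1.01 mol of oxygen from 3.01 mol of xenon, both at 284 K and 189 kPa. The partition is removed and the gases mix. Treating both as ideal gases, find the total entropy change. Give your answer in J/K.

Mole fractions: x_A = 1.01/4.02 = 0.251, x_B = 0.749.
ΔS_mix = −R(n_A ln x_A + n_B ln x_B) = −8.314 × (1.01 ln 0.251 + 3.01 ln 0.749) = 18.8 J/K.

ΔS_mix = 18.8 J/K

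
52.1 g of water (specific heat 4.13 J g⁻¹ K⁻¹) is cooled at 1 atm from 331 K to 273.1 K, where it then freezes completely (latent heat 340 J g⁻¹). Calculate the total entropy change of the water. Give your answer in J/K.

ΔS = -106 J/K

Cooling step: ΔS₁ = m c ln(T_tr/T_i) = 52.1 × 4.13 × ln(273.1/331) = -41.37 J/K.
Phase change: ΔS₂ = −mL/T_tr = −52.1 × 340 / 273.1 = -64.86 J/K.
ΔS_total = (-41.37) + (-64.86) = -106 J/K.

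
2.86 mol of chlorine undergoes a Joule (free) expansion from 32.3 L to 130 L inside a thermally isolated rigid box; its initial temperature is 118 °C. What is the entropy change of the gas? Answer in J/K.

For an ideal gas in free expansion Q = 0 and W = 0, so T is unchanged.
Entropy is a state function; using a reversible isothermal path, ΔS_gas = nR ln(V₂/V₁) = 2.86 × 8.314 × ln(130/32.3) = 33.1 J/K.

ΔS_gas = 33.1 J/K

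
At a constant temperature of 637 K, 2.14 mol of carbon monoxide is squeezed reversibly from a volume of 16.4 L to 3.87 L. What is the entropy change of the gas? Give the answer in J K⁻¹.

For an isothermal ideal gas ΔS_gas = nR ln(V₂/V₁) = 2.14 × 8.314 × ln(3.87/16.4) = -25.7 J/K.

ΔS_gas = -25.7 J/K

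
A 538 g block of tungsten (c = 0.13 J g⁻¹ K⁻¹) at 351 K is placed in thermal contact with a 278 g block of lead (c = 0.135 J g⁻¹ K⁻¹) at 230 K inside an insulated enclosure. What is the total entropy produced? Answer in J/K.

Energy balance: T_f = (m₁c₁T₁ + m₂c₂T₂)/(m₁c₁ + m₂c₂) = 308.75 K.
ΔS₁ = m₁c₁ ln(T_f/T₁) = 69.94 × ln(308.75/351) = -8.971 J/K.
ΔS₂ = m₂c₂ ln(T_f/T₂) = 37.53 × ln(308.75/230) = 11.05 J/K.
ΔS_total = -8.971 + 11.05 = 2.08 J/K.

ΔS_total = 2.08 J/K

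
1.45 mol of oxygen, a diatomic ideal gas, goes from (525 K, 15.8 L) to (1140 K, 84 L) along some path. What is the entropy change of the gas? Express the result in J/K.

ΔS = 43.5 J/K

Entropy is a state function: ΔS = nC_V ln(T₂/T₁) + nR ln(V₂/V₁), with C_V = 5R/2 = 20.79 J mol⁻¹ K⁻¹ for a diatomic ideal gas.
ΔS = 1.45 × [20.79 × ln(1140/525) + 8.314 × ln(84/15.8)] = 43.5 J/K.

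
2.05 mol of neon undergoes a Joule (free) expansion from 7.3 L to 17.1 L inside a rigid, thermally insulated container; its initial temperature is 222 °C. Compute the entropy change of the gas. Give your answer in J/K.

For an ideal gas in free expansion Q = 0 and W = 0, so T is unchanged.
Entropy is a state function; using a reversible isothermal path, ΔS_gas = nR ln(V₂/V₁) = 2.05 × 8.314 × ln(17.1/7.3) = 14.5 J/K.

ΔS_gas = 14.5 J/K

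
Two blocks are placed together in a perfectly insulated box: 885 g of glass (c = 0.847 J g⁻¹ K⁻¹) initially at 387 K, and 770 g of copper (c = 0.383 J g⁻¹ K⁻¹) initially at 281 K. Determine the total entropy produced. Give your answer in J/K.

Energy balance: T_f = (m₁c₁T₁ + m₂c₂T₂)/(m₁c₁ + m₂c₂) = 357.07 K.
ΔS₁ = m₁c₁ ln(T_f/T₁) = 749.595 × ln(357.07/387) = -60.33 J/K.
ΔS₂ = m₂c₂ ln(T_f/T₂) = 294.91 × ln(357.07/281) = 70.65 J/K.
ΔS_total = -60.33 + 70.65 = 10.3 J/K.

ΔS_total = 10.3 J/K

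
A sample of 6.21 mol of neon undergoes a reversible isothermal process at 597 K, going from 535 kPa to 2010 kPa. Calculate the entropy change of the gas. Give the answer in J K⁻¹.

ΔS_gas = -68.3 J/K

For an isothermal ideal gas ΔS_gas = nR ln(P₁/P₂) = 6.21 × 8.314 × ln(535/2010) = -68.3 J/K.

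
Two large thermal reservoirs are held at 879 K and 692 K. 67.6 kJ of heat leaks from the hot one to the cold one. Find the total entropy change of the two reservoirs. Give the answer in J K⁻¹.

ΔS_hot = −Q/T_H = −67600/879 = -76.91 J/K and ΔS_cold = +Q/T_C = 67600/692 = 97.69 J/K.
ΔS_total = -76.91 + 97.69 = 20.8 J/K, positive as the second law requires.

ΔS_total = 20.8 J/K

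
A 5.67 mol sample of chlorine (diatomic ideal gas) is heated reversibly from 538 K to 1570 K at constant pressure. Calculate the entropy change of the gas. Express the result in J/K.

At constant pressure, ΔS = nC_p ln(T₂/T₁) with C_p = 7R/2 = 29.1 J mol⁻¹ K⁻¹.
ΔS = 5.67 × 29.1 × ln(1570/538) = 177 J/K.

ΔS = 177 J/K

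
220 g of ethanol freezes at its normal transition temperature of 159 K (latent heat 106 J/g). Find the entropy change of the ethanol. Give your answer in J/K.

Heat released by the substance: Q = −mL = −220 × 106 = −23320 J.
At constant T, ΔS = Q_rev/T = −23320 / 159 = -147 J/K.

ΔS = -147 J/K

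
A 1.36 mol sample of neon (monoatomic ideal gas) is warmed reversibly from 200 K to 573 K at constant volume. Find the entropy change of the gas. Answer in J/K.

ΔS = 17.9 J/K

At constant volume, ΔS = nC_V ln(T₂/T₁) with C_V = 3R/2 = 12.47 J mol⁻¹ K⁻¹.
ΔS = 1.36 × 12.47 × ln(573/200) = 17.9 J/K.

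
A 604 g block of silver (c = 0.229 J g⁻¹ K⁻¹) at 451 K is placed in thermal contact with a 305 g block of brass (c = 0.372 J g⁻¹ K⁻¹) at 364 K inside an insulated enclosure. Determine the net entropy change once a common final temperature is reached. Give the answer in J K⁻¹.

ΔS_total = 1.42 J/K

Energy balance: T_f = (m₁c₁T₁ + m₂c₂T₂)/(m₁c₁ + m₂c₂) = 411.79 K.
ΔS₁ = m₁c₁ ln(T_f/T₁) = 138.316 × ln(411.79/451) = -12.58 J/K.
ΔS₂ = m₂c₂ ln(T_f/T₂) = 113.46 × ln(411.79/364) = 14 J/K.
ΔS_total = -12.58 + 14 = 1.42 J/K.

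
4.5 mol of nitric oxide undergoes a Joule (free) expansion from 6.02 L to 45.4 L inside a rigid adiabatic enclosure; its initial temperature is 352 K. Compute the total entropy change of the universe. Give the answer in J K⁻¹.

For an ideal gas in free expansion Q = 0 and W = 0, so T is unchanged.
Entropy is a state function; using a reversible isothermal path, ΔS_gas = nR ln(V₂/V₁) = 4.5 × 8.314 × ln(45.4/6.02) = 75.6 J/K.
The insulated surroundings exchange no heat, so ΔS_surr = 0 and ΔS_universe = ΔS_gas.

ΔS_universe = 75.6 J/K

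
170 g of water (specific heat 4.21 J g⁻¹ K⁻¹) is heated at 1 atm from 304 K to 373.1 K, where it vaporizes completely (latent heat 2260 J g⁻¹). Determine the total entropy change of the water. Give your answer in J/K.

ΔS = 1180 J/K

Warming step: ΔS₁ = m c ln(T_tr/T_i) = 170 × 4.21 × ln(373.1/304) = 146.6 J/K.
Phase change: ΔS₂ = +mL/T_tr = 170 × 2260 / 373.1 = 1030 J/K.
ΔS_total = (146.6) + (1030) = 1180 J/K.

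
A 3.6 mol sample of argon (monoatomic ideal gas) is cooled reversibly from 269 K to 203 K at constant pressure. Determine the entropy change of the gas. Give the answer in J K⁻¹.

ΔS = -21.1 J/K

At constant pressure, ΔS = nC_p ln(T₂/T₁) with C_p = 5R/2 = 20.79 J mol⁻¹ K⁻¹.
ΔS = 3.6 × 20.79 × ln(203/269) = -21.1 J/K.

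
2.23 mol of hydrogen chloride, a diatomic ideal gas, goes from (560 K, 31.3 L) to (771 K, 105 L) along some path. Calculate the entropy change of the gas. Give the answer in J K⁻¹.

Entropy is a state function: ΔS = nC_V ln(T₂/T₁) + nR ln(V₂/V₁), with C_V = 5R/2 = 20.79 J mol⁻¹ K⁻¹ for a diatomic ideal gas.
ΔS = 2.23 × [20.79 × ln(771/560) + 8.314 × ln(105/31.3)] = 37.3 J/K.

ΔS = 37.3 J/K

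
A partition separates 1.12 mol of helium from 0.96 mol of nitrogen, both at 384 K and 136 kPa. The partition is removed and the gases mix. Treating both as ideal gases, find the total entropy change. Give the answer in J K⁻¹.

Mole fractions: x_A = 1.12/2.08 = 0.538, x_B = 0.462.
ΔS_mix = −R(n_A ln x_A + n_B ln x_B) = −8.314 × (1.12 ln 0.538 + 0.96 ln 0.462) = 11.9 J/K.

ΔS_mix = 11.9 J/K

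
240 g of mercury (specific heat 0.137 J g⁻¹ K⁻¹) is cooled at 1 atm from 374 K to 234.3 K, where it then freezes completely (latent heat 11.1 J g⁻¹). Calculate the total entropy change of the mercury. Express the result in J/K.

ΔS = -26.7 J/K

Cooling step: ΔS₁ = m c ln(T_tr/T_i) = 240 × 0.137 × ln(234.3/374) = -15.376 J/K.
Phase change: ΔS₂ = −mL/T_tr = −240 × 11.1 / 234.3 = -11.37 J/K.
ΔS_total = (-15.376) + (-11.37) = -26.7 J/K.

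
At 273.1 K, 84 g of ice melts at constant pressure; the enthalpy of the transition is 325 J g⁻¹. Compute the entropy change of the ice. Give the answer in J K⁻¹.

ΔS = 100 J/K

Heat absorbed by the substance: Q = mL = 84 × 325 = 27300 J.
At constant T, ΔS = Q_rev/T = 27300 / 273.1 = 100 J/K.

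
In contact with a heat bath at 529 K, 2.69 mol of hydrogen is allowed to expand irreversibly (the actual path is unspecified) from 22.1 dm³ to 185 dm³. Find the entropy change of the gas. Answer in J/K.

Entropy is a state function, so ΔS_gas depends only on the end states.
For an isothermal ideal gas ΔS_gas = nR ln(V₂/V₁) = 2.69 × 8.314 × ln(185/22.1) = 47.5 J/K.

ΔS_gas = 47.5 J/K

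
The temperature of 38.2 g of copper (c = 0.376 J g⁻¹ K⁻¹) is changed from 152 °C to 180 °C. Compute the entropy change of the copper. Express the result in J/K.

In kelvin: T₁ = 425.15 K, T₂ = 453.15 K. ΔS = ∫dQ_rev/T = m c ln(T₂/T₁) = 38.2 × 0.376 × ln(453.15/425.15) = 0.916 J/K.

ΔS = 0.916 J/K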